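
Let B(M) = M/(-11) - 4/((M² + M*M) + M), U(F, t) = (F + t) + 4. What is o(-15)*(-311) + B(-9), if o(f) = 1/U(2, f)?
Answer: 6610/187 ≈ 35.348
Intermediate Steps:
U(F, t) = 4 + F + t
B(M) = -4/(M + 2*M²) - M/11 (B(M) = M*(-1/11) - 4/((M² + M²) + M) = -M/11 - 4/(2*M² + M) = -M/11 - 4/(M + 2*M²) = -4/(M + 2*M²) - M/11)
o(f) = 1/(6 + f) (o(f) = 1/(4 + 2 + f) = 1/(6 + f))
o(-15)*(-311) + B(-9) = -311/(6 - 15) + (1/11)*(-44 - 1*(-9)² - 2*(-9)³)/(-9*(1 + 2*(-9))) = -311/(-9) + (1/11)*(-⅑)*(-44 - 1*81 - 2*(-729))/(1 - 18) = -⅑*(-311) + (1/11)*(-⅑)*(-44 - 81 + 1458)/(-17) = 311/9 + (1/11)*(-⅑)*(-1/17)*1333 = 311/9 + 1333/1683 = 6610/187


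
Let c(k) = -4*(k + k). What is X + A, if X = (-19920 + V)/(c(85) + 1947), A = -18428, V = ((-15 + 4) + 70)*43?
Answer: -23365659/1267 ≈ -18442.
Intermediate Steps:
c(k) = -8*k
V = 2537 (V = (-11 + 70)*43 = 59*43 = 2537)
X = -17383/1267 (X = (-19920 + 2537)/(-8*85 + 1947) = -17383/(-680 + 1947) = -17383/1267 ≈ -13.720)
X + A = -17383/1267 - 18428 = -23365659/1267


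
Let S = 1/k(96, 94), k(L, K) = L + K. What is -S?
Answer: -1/190 ≈ -0.0052632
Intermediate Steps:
k(L, K) = K + L
S = 1/190 (S = 1/(94 + 96) = 1/190 ≈ 0.0052632)
-S = -1*1/190 = -1/190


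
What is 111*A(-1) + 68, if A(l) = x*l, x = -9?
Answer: 1067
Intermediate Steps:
A(l) = -9*l
111*A(-1) + 68 = 111*(-9*(-1)) + 68 = 111*9 + 68 = 999 + 68 = 1067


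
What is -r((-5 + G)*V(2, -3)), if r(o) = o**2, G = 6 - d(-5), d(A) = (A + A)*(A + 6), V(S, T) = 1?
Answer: -121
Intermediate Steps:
d(A) = 2*A*(6 + A) (d(A) = (2*A)*(6 + A) = 2*A*(6 + A))
G = 16 (G = 6 - 2*(-5)*(6 - 5) = 6 - 2*(-5) = 6 - 1*(-10) = 6 + 10 = 16)
-r((-5 + G)*V(2, -3)) = -((-5 + 16)*1)**2 = -(11*1)**2 = -1*11**2 = -1*121 = -121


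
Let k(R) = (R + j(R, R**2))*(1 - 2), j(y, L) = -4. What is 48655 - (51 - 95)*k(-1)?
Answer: 48875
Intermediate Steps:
k(R) = 4 - R (k(R) = (R - 4)*(1 - 2) = (-4 + R)*(-1) = 4 - R)
48655 - (51 - 95)*k(-1) = 48655 - (51 - 95)*(4 - 1*(-1)) = 48655 - (-44)*(4 + 1) = 48655 - (-44)*5 = 48655 - 1*(-220) = 48655 + 220 = 48875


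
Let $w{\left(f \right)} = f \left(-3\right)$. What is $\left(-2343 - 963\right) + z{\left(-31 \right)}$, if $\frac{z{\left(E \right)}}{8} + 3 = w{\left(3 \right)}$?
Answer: $-3402$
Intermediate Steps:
$w{\left(f \right)} = - 3 f$
$z{\left(E \right)} = -96$ ($z{\left(E \right)} = -24 + 8 \left(\left(-3\right) 3\right) = -24 + 8 \left(-9\right) = -24 - 72 = -96$)
$\left(-2343 - 963\right) + z{\left(-31 \right)} = \left(-2343 - 963\right) - 96 = -3306 - 96 = -3402$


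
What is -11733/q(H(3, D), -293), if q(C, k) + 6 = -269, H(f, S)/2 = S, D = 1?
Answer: 11733/275 ≈ 42.665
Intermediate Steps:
H(f, S) = 2*S
q(C, k) = -275 (q(C, k) = -6 - 269 = -275)
-11733/q(H(3, D), -293) = -11733/(-275) = -11733*(-1/275) = 11733/275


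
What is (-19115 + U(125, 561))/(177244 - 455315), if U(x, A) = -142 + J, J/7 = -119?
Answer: 20090/278071 ≈ 0.072248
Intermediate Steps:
J = -833 (J = 7*(-119) = -833)
U(x, A) = -975 (U(x, A) = -142 - 833 = -975)
(-19115 + U(125, 561))/(177244 - 455315) = (-19115 - 975)/(177244 - 455315) = -20090/(-278071) = -20090*(-1/278071) = 20090/278071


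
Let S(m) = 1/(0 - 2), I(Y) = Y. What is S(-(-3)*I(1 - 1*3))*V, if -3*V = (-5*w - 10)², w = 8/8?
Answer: 75/2 ≈ 37.500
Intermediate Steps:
w = 1 (w = 8*(⅛) = 1)
S(m) = -½ (S(m) = 1/(-2) = -½)
V = -75 (V = -(-5*1 - 10)²/3 = -(-5 - 10)²/3 = -⅓*(-15)² = -⅓*225 = -75)
S(-(-3)*I(1 - 1*3))*V = -½*(-75) = 75/2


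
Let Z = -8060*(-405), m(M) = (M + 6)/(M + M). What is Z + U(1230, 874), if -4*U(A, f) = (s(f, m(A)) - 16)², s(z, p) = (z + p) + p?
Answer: 129429757196/42025 ≈ 3.0798e+6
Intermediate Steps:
m(M) = (6 + M)/(2*M) (m(M) = (6 + M)/((2*M)) = (6 + M)*(1/(2*M)) = (6 + M)/(2*M))
s(z, p) = z + 2*p (s(z, p) = (p + z) + p = z + 2*p)
U(A, f) = -(-16 + f + (6 + A)/A)²/4 (U(A, f) = -((f + 2*((6 + A)/(2*A))) - 16)²/4 = -((f + (6 + A)/A) - 16)²/4 = -(-16 + f + (6 + A)/A)²/4)
Z = 3264300
Z + U(1230, 874) = 3264300 - ¼*(6 + 1230 + 1230*(-16 + 874))²/1230² = 3264300 - ¼*1/1512900*(6 + 1230 + 1230*858)² = 3264300 - ¼*1/1512900*(6 + 1230 + 1055340)² = 3264300 - ¼*1/1512900*1056576² = 3264300 - ¼*1/1512900*1116352843776 = 3264300 - 7752450304/42025 = 129429757196/42025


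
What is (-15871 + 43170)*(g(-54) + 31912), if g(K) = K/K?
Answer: 871192987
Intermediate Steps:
g(K) = 1
(-15871 + 43170)*(g(-54) + 31912) = (-15871 + 43170)*(1 + 31912) = 27299*31913 = 871192987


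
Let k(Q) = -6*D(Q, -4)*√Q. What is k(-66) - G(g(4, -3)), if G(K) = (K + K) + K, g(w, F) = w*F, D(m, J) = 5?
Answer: 36 - 30*I*√66 ≈ 36.0 - 243.72*I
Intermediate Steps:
g(w, F) = F*w
G(K) = 3*K (G(K) = 2*K + K = 3*K)
k(Q) = -30*√Q
k(-66) - G(g(4, -3)) = -30*I*√66 - 3*(-3*4) = -30*I*√66 - 3*(-12) = -30*I*√66 - 1*(-36) = -30*I*√66 + 36 = 36 - 30*I*√66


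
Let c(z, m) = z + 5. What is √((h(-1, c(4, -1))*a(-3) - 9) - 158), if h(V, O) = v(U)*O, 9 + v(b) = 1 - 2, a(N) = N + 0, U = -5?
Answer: √103 ≈ 10.149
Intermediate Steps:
c(z, m) = 5 + z
a(N) = N
v(b) = -10 (v(b) = -9 + (1 - 2) = -9 - 1 = -10)
h(V, O) = -10*O
√((h(-1, c(4, -1))*a(-3) - 9) - 158) = √((-10*(5 + 4)*(-3) - 9) - 158) = √((-10*9*(-3) - 9) - 158) = √((-90*(-3) - 9) - 158) = √((270 - 9) - 158) = √(261 - 158) = √103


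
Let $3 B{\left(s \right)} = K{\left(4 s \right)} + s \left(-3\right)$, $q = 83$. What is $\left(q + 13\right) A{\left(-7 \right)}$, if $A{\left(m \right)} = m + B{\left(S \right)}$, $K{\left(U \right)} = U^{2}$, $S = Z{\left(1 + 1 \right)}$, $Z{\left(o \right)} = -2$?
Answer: $1568$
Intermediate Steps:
$S = -2$
$B{\left(s \right)} = - s + \frac{16 s^{2}}{3}$ ($B{\left(s \right)} = \frac{\left(4 s\right)^{2} + s \left(-3\right)}{3} = \frac{16 s^{2} - 3 s}{3} = \frac{- 3 s + 16 s^{2}}{3} = - s + \frac{16 s^{2}}{3}$)
$A{\left(m \right)} = \frac{70}{3} + m$ ($A{\left(m \right)} = m + \frac{1}{3} \left(-2\right) \left(-3 + 16 \left(-2\right)\right) = m + \frac{1}{3} \left(-2\right) \left(-3 - 32\right) = m + \frac{1}{3} \left(-2\right) \left(-35\right) = m + \frac{70}{3} = \frac{70}{3} + m$)
$\left(q + 13\right) A{\left(-7 \right)} = \left(83 + 13\right) \left(\frac{70}{3} - 7\right) = 96 \cdot \frac{49}{3} = 1568$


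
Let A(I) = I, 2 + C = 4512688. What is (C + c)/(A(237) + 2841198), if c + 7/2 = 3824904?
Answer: 1852797/631430 ≈ 2.9343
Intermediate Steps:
C = 4512686 (C = -2 + 4512688 = 4512686)
c = 7649801/2 (c = -7/2 + 3824904 = 7649801/2 ≈ 3.8249e+6)
(C + c)/(A(237) + 2841198) = (4512686 + 7649801/2)/(237 + 2841198) = (16675173/2)/2841435 = (16675173/2)*(1/2841435) = 1852797/631430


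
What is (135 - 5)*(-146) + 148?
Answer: -18832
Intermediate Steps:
(135 - 5)*(-146) + 148 = 130*(-146) + 148 = -18980 + 148 = -18832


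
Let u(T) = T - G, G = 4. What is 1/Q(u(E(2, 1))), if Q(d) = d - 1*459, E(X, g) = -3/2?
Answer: -2/929 ≈ -0.0021529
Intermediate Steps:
E(X, g) = -3/2 (E(X, g) = -3*½ = -3/2)
u(T) = -4 + T (u(T) = T - 1*4 = T - 4 = -4 + T)
Q(d) = -459 + d (Q(d) = d - 459 = -459 + d)
1/Q(u(E(2, 1))) = 1/(-459 + (-4 - 3/2)) = 1/(-459 - 11/2) = 1/(-929/2) = -2/929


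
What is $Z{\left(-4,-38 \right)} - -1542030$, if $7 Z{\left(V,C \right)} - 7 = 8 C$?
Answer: $\frac{10793913}{7} \approx 1.542 \cdot 10^{6}$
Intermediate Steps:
$Z{\left(V,C \right)} = 1 + \frac{8 C}{7}$
$Z{\left(-4,-38 \right)} - -1542030 = \left(1 + \frac{8}{7} \left(-38\right)\right) - -1542030 = \left(1 - \frac{304}{7}\right) + 1542030 = - \frac{297}{7} + 1542030 = \frac{10793913}{7}$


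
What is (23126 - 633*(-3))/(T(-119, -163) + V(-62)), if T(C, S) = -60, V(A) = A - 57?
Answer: -25025/179 ≈ -139.80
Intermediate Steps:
V(A) = -57 + A
(23126 - 633*(-3))/(T(-119, -163) + V(-62)) = (23126 - 633*(-3))/(-60 + (-57 - 62)) = (23126 + 1899)/(-60 - 119) = 25025/(-179) = 25025*(-1/179) = -25025/179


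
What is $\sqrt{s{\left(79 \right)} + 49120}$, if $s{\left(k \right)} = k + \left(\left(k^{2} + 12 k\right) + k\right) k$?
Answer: $\sqrt{623371} \approx 789.54$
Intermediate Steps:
$s{\left(k \right)} = k + k \left(k^{2} + 13 k\right)$ ($s{\left(k \right)} = k + \left(k^{2} + 13 k\right) k = k + k \left(k^{2} + 13 k\right)$)
$\sqrt{s{\left(79 \right)} + 49120} = \sqrt{79 \left(1 + 79^{2} + 13 \cdot 79\right) + 49120} = \sqrt{79 \left(1 + 6241 + 1027\right) + 49120} = \sqrt{79 \cdot 7269 + 49120} = \sqrt{574251 + 49120} = \sqrt{623371}$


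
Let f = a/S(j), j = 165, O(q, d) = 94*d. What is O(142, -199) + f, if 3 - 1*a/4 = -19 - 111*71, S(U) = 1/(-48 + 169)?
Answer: 3806346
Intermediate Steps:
S(U) = 1/121
a = 31612 (a = 12 - 4*(-19 - 111*71) = 12 - 4*(-19 - 7881) = 12 - 4*(-7900) = 12 + 31600 = 31612)
f = 3825052 (f = 31612/(1/121) = 31612*121 = 3825052)
O(142, -199) + f = 94*(-199) + 3825052 = -18706 + 3825052 = 3806346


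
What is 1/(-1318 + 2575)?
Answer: 1/1257 ≈ 0.00079555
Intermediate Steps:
1/(-1318 + 2575) = 1/1257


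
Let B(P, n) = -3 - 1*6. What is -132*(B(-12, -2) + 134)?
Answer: -16500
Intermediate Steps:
B(P, n) = -9 (B(P, n) = -3 - 6 = -9)
-132*(B(-12, -2) + 134) = -132*(-9 + 134) = -132*125 = -16500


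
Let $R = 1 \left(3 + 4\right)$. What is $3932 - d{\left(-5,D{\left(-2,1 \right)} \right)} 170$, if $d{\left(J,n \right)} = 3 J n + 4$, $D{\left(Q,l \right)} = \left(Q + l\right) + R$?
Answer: $18552$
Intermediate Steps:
$R = 7$ ($R = 1 \cdot 7 = 7$)
$D{\left(Q,l \right)} = 7 + Q + l$ ($D{\left(Q,l \right)} = \left(Q + l\right) + 7 = 7 + Q + l$)
$d{\left(J,n \right)} = 4 + 3 J n$ ($d{\left(J,n \right)} = 3 J n + 4 = 4 + 3 J n$)
$3932 - d{\left(-5,D{\left(-2,1 \right)} \right)} 170 = 3932 - \left(4 + 3 \left(-5\right) \left(7 - 2 + 1\right)\right) 170 = 3932 - \left(4 + 3 \left(-5\right) 6\right) 170 = 3932 - \left(4 - 90\right) 170 = 3932 - \left(-86\right) 170 = 3932 - -14620 = 3932 + 14620 = 18552$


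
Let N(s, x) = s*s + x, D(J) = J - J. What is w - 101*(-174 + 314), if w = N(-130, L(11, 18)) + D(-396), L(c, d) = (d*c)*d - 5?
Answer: 6319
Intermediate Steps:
L(c, d) = -5 + c*d² (L(c, d) = (c*d)*d - 5 = c*d² - 5 = -5 + c*d²)
D(J) = 0
N(s, x) = x + s² (N(s, x) = s² + x = x + s²)
w = 20459 (w = ((-5 + 11*18²) + (-130)²) + 0 = ((-5 + 11*324) + 16900) + 0 = ((-5 + 3564) + 16900) + 0 = (3559 + 16900) + 0 = 20459 + 0 = 20459)
w - 101*(-174 + 314) = 20459 - 101*(-174 + 314) = 20459 - 101*140 = 20459 - 14140 = 6319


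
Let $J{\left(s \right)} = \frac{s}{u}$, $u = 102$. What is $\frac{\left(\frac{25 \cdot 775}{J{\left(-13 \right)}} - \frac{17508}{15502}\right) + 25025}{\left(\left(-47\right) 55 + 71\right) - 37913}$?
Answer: $\frac{12796433477}{4073545801} \approx 3.1413$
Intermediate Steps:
$J{\left(s \right)} = \frac{s}{102}$
$\frac{\left(\frac{25 \cdot 775}{J{\left(-13 \right)}} - \frac{17508}{15502}\right) + 25025}{\left(\left(-47\right) 55 + 71\right) - 37913} = \frac{\left(\frac{25 \cdot 775}{\frac{1}{102} \left(-13\right)} - \frac{17508}{15502}\right) + 25025}{\left(\left(-47\right) 55 + 71\right) - 37913} = \frac{\left(\frac{19375}{- \frac{13}{102}} - \frac{8754}{7751}\right) + 25025}{\left(-2585 + 71\right) - 37913} = \frac{\left(19375 \left(- \frac{102}{13}\right) - \frac{8754}{7751}\right) + 25025}{-2514 - 37913} = \frac{\left(- \frac{1976250}{13} - \frac{8754}{7751}\right) + 25025}{-40427} = \left(- \frac{15318027552}{100763} + 25025\right) \left(- \frac{1}{40427}\right) = \left(- \frac{12796433477}{100763}\right) \left(- \frac{1}{40427}\right) = \frac{12796433477}{4073545801}$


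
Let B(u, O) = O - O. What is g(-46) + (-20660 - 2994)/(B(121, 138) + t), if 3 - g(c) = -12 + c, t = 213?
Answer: -10661/213 ≈ -50.052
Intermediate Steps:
B(u, O) = 0
g(c) = 15 - c (g(c) = 3 - (-12 + c) = 3 + (12 - c) = 15 - c)
g(-46) + (-20660 - 2994)/(B(121, 138) + t) = (15 - 1*(-46)) + (-20660 - 2994)/(0 + 213) = (15 + 46) - 23654/213 = 61 - 23654*1/213 = 61 - 23654/213 = -10661/213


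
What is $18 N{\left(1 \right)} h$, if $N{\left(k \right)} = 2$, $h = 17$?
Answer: $612$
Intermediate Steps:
$18 N{\left(1 \right)} h = 18 \cdot 2 \cdot 17 = 36 \cdot 17 = 612$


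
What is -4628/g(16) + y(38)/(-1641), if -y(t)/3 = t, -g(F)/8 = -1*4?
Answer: -632575/4376 ≈ -144.56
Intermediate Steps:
g(F) = 32 (g(F) = -(-8)*4 = -8*(-4) = 32)
y(t) = -3*t
-4628/g(16) + y(38)/(-1641) = -4628/32 - 3*38/(-1641) = -4628*1/32 - 114*(-1/1641) = -1157/8 + 38/547 = -632575/4376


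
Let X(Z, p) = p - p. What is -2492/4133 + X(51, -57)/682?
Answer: -2492/4133 ≈ -0.60295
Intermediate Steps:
X(Z, p) = 0
-2492/4133 + X(51, -57)/682 = -2492/4133 + 0/682 = -2492*1/4133 + 0*(1/682) = -2492/4133 + 0 = -2492/4133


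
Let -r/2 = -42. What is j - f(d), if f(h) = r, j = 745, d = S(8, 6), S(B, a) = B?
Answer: 661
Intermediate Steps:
r = 84 (r = -2*(-42) = 84)
d = 8
f(h) = 84
j - f(d) = 745 - 1*84 = 745 - 84 = 661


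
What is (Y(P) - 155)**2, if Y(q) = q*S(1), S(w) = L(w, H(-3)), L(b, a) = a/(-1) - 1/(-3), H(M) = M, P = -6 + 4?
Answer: 235225/9 ≈ 26136.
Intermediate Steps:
P = -2
L(b, a) = 1/3 - a (L(b, a) = a*(-1) - 1*(-1/3) = -a + 1/3 = 1/3 - a)
S(w) = 10/3 (S(w) = 1/3 - 1*(-3) = 1/3 + 3 = 10/3)
Y(q) = 10*q/3 (Y(q) = q*(10/3) = 10*q/3)
(Y(P) - 155)**2 = ((10/3)*(-2) - 155)**2 = (-20/3 - 155)**2 = (-485/3)**2 = 235225/9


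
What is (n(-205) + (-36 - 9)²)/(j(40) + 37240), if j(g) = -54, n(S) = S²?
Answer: 22025/18593 ≈ 1.1846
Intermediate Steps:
(n(-205) + (-36 - 9)²)/(j(40) + 37240) = ((-205)² + (-36 - 9)²)/(-54 + 37240) = (42025 + (-45)²)/37186 = (42025 + 2025)*(1/37186) = 44050*(1/37186) = 22025/18593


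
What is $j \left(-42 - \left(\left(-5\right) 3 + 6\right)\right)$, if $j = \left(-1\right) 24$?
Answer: $792$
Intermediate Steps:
$j = -24$
$j \left(-42 - \left(\left(-5\right) 3 + 6\right)\right) = - 24 \left(-42 - \left(\left(-5\right) 3 + 6\right)\right) = - 24 \left(-42 - \left(-15 + 6\right)\right) = - 24 \left(-42 - -9\right) = - 24 \left(-42 + 9\right) = \left(-24\right) \left(-33\right) = 792$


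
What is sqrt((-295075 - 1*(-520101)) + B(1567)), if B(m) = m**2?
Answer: 3*sqrt(297835) ≈ 1637.2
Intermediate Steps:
sqrt((-295075 - 1*(-520101)) + B(1567)) = sqrt((-295075 - 1*(-520101)) + 1567**2) = sqrt((-295075 + 520101) + 2455489) = sqrt(225026 + 2455489) = sqrt(2680515) = 3*sqrt(297835)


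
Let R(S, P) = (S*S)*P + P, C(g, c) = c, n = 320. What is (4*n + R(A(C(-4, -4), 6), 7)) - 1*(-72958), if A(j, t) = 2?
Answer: 74273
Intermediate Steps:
R(S, P) = P + P*S**2 (R(S, P) = S**2*P + P = P*S**2 + P = P + P*S**2)
(4*n + R(A(C(-4, -4), 6), 7)) - 1*(-72958) = (4*320 + 7*(1 + 2**2)) - 1*(-72958) = (1280 + 7*(1 + 4)) + 72958 = (1280 + 7*5) + 72958 = (1280 + 35) + 72958 = 1315 + 72958 = 74273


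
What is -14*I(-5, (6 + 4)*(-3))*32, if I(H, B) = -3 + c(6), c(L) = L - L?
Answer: 1344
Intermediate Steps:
c(L) = 0
I(H, B) = -3 (I(H, B) = -3 + 0 = -3)
-14*I(-5, (6 + 4)*(-3))*32 = -14*(-3)*32 = 42*32 = 1344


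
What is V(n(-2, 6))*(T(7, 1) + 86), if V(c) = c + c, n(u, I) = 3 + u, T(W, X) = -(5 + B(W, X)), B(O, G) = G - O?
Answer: 174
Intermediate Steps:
T(W, X) = -5 + W - X (T(W, X) = -(5 + (X - W)) = -(5 + X - W) = -5 + W - X)
V(c) = 2*c
V(n(-2, 6))*(T(7, 1) + 86) = (2*(3 - 2))*((-5 + 7 - 1*1) + 86) = (2*1)*((-5 + 7 - 1) + 86) = 2*(1 + 86) = 2*87 = 174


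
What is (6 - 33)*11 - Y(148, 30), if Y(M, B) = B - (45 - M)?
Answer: -430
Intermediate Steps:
Y(M, B) = -45 + B + M (Y(M, B) = B + (-45 + M) = -45 + B + M)
(6 - 33)*11 - Y(148, 30) = (6 - 33)*11 - (-45 + 30 + 148) = -27*11 - 1*133 = -297 - 133 = -430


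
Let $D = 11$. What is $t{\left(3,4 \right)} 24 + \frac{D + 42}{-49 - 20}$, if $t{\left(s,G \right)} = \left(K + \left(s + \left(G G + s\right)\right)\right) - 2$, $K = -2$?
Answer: $\frac{29755}{69} \approx 431.23$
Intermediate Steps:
$t{\left(s,G \right)} = -4 + G^{2} + 2 s$ ($t{\left(s,G \right)} = \left(-2 + \left(s + \left(G G + s\right)\right)\right) - 2 = \left(-2 + \left(s + \left(G^{2} + s\right)\right)\right) - 2 = \left(-2 + \left(s + \left(s + G^{2}\right)\right)\right) - 2 = \left(-2 + \left(G^{2} + 2 s\right)\right) - 2 = \left(-2 + G^{2} + 2 s\right) - 2 = -4 + G^{2} + 2 s$)
$t{\left(3,4 \right)} 24 + \frac{D + 42}{-49 - 20} = \left(-4 + 4^{2} + 2 \cdot 3\right) 24 + \frac{11 + 42}{-49 - 20} = \left(-4 + 16 + 6\right) 24 + \frac{53}{-69} = 18 \cdot 24 + 53 \left(- \frac{1}{69}\right) = 432 - \frac{53}{69} = \frac{29755}{69}$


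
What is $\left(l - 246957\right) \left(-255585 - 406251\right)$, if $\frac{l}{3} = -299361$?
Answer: $757828693440$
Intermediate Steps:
$l = -898083$ ($l = 3 \left(-299361\right) = -898083$)
$\left(l - 246957\right) \left(-255585 - 406251\right) = \left(-898083 - 246957\right) \left(-255585 - 406251\right) = \left(-1145040\right) \left(-661836\right) = 757828693440$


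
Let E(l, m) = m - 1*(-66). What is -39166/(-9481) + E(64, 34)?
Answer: 987266/9481 ≈ 104.13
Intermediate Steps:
E(l, m) = 66 + m (E(l, m) = m + 66 = 66 + m)
-39166/(-9481) + E(64, 34) = -39166/(-9481) + (66 + 34) = -39166*(-1/9481) + 100 = 39166/9481 + 100 = 987266/9481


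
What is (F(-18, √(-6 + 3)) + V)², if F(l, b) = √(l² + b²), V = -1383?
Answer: (1383 - √321)² ≈ 1.8635e+6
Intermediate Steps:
F(l, b) = √(b² + l²)
(F(-18, √(-6 + 3)) + V)² = (√((√(-6 + 3))² + (-18)²) - 1383)² = (√((√(-3))² + 324) - 1383)² = (√((I*√3)² + 324) - 1383)² = (√(-3 + 324) - 1383)² = (√321 - 1383)² = (-1383 + √321)²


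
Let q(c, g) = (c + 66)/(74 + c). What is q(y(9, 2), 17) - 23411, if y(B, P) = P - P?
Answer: -866174/37 ≈ -23410.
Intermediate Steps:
y(B, P) = 0
q(c, g) = (66 + c)/(74 + c)
q(y(9, 2), 17) - 23411 = (66 + 0)/(74 + 0) - 23411 = 66/74 - 23411 = (1/74)*66 - 23411 = 33/37 - 23411 = -866174/37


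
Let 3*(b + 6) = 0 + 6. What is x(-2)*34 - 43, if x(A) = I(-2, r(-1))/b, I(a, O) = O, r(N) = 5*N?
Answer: -½ ≈ -0.50000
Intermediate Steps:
b = -4 (b = -6 + (0 + 6)/3 = -6 + (⅓)*6 = -6 + 2 = -4)
x(A) = 5/4 (x(A) = (5*(-1))/(-4) = -5*(-¼) = 5/4)
x(-2)*34 - 43 = (5/4)*34 - 43 = 85/2 - 43 = -½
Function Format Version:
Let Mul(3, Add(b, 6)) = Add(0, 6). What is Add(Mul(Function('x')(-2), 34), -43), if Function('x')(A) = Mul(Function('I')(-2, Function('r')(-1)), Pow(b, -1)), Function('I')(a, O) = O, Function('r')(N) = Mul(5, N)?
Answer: Rational(-1, 2) ≈ -0.50000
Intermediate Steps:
b = -4 (b = Add(-6, Mul(Rational(1, 3), Add(0, 6))) = Add(-6, Mul(Rational(1, 3), 6)) = Add(-6, 2) = -4)
Function('x')(A) = Rational(5, 4) (Function('x')(A) = Mul(Mul(5, -1), Pow(-4, -1)) = Mul(-5, Rational(-1, 4)) = Rational(5, 4))
Add(Mul(Function('x')(-2), 34), -43) = Add(Mul(Rational(5, 4), 34), -43) = Add(Rational(85, 2), -43) = Rational(-1, 2)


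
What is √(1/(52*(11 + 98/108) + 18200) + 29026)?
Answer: √7494045950965210/508118 ≈ 170.37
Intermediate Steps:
√(1/(52*(11 + 98/108) + 18200) + 29026) = √(1/(52*(11 + 98*(1/108)) + 18200) + 29026) = √(1/(52*(11 + 49/54) + 18200) + 29026) = √(1/(52*(643/54) + 18200) + 29026) = √(1/(16718/27 + 18200) + 29026) = √(1/(508118/27) + 29026) = √(27/508118 + 29026) = √(14748633095/508118) = √7494045950965210/508118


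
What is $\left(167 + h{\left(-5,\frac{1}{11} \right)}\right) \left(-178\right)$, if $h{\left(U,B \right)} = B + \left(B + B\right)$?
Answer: $- \frac{327520}{11} \approx -29775.0$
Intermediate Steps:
$h{\left(U,B \right)} = 3 B$ ($h{\left(U,B \right)} = B + 2 B = 3 B$)
$\left(167 + h{\left(-5,\frac{1}{11} \right)}\right) \left(-178\right) = \left(167 + \frac{3}{11}\right) \left(-178\right) = \frac{1840}{11} \left(-178\right) = - \frac{327520}{11}$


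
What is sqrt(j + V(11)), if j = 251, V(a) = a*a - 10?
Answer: sqrt(362) ≈ 19.026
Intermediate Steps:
V(a) = -10 + a**2 (V(a) = a**2 - 10 = -10 + a**2)
sqrt(j + V(11)) = sqrt(251 + (-10 + 11**2)) = sqrt(251 + (-10 + 121)) = sqrt(251 + 111) = sqrt(362)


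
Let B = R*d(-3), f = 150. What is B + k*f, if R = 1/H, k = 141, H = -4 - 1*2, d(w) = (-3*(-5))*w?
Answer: 42315/2 ≈ 21158.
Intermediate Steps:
d(w) = 15*w
H = -6 (H = -4 - 2 = -6)
R = -⅙ (R = 1/(-6) = -⅙ ≈ -0.16667)
B = 15/2 (B = -5*(-3)/2 = -⅙*(-45) = 15/2 ≈ 7.5000)
B + k*f = 15/2 + 141*150 = 15/2 + 21150 = 42315/2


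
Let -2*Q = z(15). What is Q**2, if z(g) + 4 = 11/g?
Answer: 2401/900 ≈ 2.6678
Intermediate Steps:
z(g) = -4 + 11/g
Q = 49/30 (Q = -(-4 + 11/15)/2 = -1/2*(-49/15) = 49/30 ≈ 1.6333)
Q**2 = (49/30)**2 = 2401/900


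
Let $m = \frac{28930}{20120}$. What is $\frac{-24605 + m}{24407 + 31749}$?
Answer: $- \frac{49502367}{112985872} \approx -0.43813$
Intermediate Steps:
$m = \frac{2893}{2012}$ ($m = 28930 \cdot \frac{1}{20120} = \frac{2893}{2012} \approx 1.4379$)
$\frac{-24605 + m}{24407 + 31749} = \frac{-24605 + \frac{2893}{2012}}{24407 + 31749} = - \frac{49502367}{2012 \cdot 56156} = \left(- \frac{49502367}{2012}\right) \frac{1}{56156} = - \frac{49502367}{112985872}$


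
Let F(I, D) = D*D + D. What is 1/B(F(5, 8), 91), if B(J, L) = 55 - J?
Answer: -1/17 ≈ -0.058824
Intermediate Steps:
F(I, D) = D + D**2 (F(I, D) = D**2 + D = D + D**2)
1/B(F(5, 8), 91) = 1/(55 - 8*(1 + 8)) = 1/(55 - 8*9) = 1/(55 - 1*72) = 1/(55 - 72) = 1/(-17) = -1/17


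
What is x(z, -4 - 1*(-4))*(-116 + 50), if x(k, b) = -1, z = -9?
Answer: 66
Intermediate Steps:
x(z, -4 - 1*(-4))*(-116 + 50) = -(-116 + 50) = -1*(-66) = 66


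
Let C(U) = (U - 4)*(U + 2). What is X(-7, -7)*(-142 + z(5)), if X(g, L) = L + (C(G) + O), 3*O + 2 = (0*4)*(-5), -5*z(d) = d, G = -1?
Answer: 5434/3 ≈ 1811.3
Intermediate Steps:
z(d) = -d/5
C(U) = (-4 + U)*(2 + U)
O = -2/3 (O = -2/3 + ((0*4)*(-5))/3 = -2/3 + (0*(-5))/3 = -2/3 + (1/3)*0 = -2/3 + 0 = -2/3 ≈ -0.66667)
X(g, L) = -17/3 + L (X(g, L) = L + ((-8 + (-1)**2 - 2*(-1)) - 2/3) = L + ((-8 + 1 + 2) - 2/3) = L + (-5 - 2/3) = L - 17/3 = -17/3 + L)
X(-7, -7)*(-142 + z(5)) = (-17/3 - 7)*(-142 - 1/5*5) = -38*(-142 - 1)/3 = -38/3*(-143) = 5434/3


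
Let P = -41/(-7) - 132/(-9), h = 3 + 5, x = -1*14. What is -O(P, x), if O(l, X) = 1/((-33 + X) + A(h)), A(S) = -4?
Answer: 1/51 ≈ 0.019608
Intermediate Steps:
x = -14
h = 8
P = 431/21 (P = -41*(-⅐) - 132*(-⅑) = 41/7 + 44/3 = 431/21 ≈ 20.524)
O(l, X) = 1/(-37 + X) (O(l, X) = 1/((-33 + X) - 4) = 1/(-37 + X))
-O(P, x) = -1/(-37 - 14) = -1/(-51) = -1*(-1/51) = 1/51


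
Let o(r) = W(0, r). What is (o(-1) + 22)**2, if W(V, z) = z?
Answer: 441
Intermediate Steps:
o(r) = r
(o(-1) + 22)**2 = (-1 + 22)**2 = 21**2 = 441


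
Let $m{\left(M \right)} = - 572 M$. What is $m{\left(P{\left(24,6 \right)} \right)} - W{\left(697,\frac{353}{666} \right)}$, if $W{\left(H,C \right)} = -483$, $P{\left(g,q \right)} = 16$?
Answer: $-8669$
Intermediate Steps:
$m{\left(P{\left(24,6 \right)} \right)} - W{\left(697,\frac{353}{666} \right)} = \left(-572\right) 16 - -483 = -9152 + 483 = -8669$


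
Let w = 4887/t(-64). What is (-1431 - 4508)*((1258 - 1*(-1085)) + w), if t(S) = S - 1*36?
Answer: -1362483807/100 ≈ -1.3625e+7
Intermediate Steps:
t(S) = -36 + S (t(S) = S - 36 = -36 + S)
w = -4887/100 (w = 4887/(-36 - 64) = 4887/(-100) = 4887*(-1/100) = -4887/100 ≈ -48.870)
(-1431 - 4508)*((1258 - 1*(-1085)) + w) = (-1431 - 4508)*((1258 - 1*(-1085)) - 4887/100) = -5939*((1258 + 1085) - 4887/100) = -5939*(2343 - 4887/100) = -5939*229413/100 = -1362483807/100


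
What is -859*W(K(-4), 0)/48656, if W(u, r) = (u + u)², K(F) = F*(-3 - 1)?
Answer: -54976/3041 ≈ -18.078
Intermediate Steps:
K(F) = -4*F (K(F) = F*(-4) = -4*F)
W(u, r) = 4*u² (W(u, r) = (2*u)² = 4*u²)
-859*W(K(-4), 0)/48656 = -3436*(-4*(-4))²/48656 = -3436*16²*(1/48656) = -3436*256*(1/48656) = -859*1024*(1/48656) = -879616*1/48656 = -54976/3041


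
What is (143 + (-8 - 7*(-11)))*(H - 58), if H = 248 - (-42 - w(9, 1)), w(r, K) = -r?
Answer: 47276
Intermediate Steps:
H = 281 (H = 248 - (-42 - (-1)*9) = 248 - (-42 - 1*(-9)) = 248 - (-42 + 9) = 248 - 1*(-33) = 248 + 33 = 281)
(143 + (-8 - 7*(-11)))*(H - 58) = (143 + (-8 - 7*(-11)))*(281 - 58) = (143 + (-8 + 77))*223 = (143 + 69)*223 = 212*223 = 47276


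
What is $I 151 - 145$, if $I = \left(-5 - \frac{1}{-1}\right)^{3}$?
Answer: $-9809$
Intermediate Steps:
$I = -64$ ($I = \left(-5 - -1\right)^{3} = \left(-5 + 1\right)^{3} = \left(-4\right)^{3} = -64$)
$I 151 - 145 = \left(-64\right) 151 - 145 = -9664 - 145 = -9809$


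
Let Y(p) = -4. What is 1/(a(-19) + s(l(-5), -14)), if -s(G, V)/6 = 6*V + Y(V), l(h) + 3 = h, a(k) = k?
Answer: 1/509 ≈ 0.0019646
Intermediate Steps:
l(h) = -3 + h
s(G, V) = 24 - 36*V (s(G, V) = -6*(6*V - 4) = -6*(-4 + 6*V) = 24 - 36*V)
1/(a(-19) + s(l(-5), -14)) = 1/(-19 + (24 - 36*(-14))) = 1/(-19 + (24 + 504)) = 1/(-19 + 528) = 1/509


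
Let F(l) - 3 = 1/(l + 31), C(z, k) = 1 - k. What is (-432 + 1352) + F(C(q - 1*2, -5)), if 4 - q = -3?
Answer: 34152/37 ≈ 923.03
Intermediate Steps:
q = 7 (q = 4 - 1*(-3) = 4 + 3 = 7)
F(l) = 3 + 1/(31 + l) (F(l) = 3 + 1/(l + 31) = 3 + 1/(31 + l))
(-432 + 1352) + F(C(q - 1*2, -5)) = (-432 + 1352) + (94 + 3*(1 - 1*(-5)))/(31 + (1 - 1*(-5))) = 920 + (94 + 3*(1 + 5))/(31 + (1 + 5)) = 920 + (94 + 3*6)/(31 + 6) = 920 + (94 + 18)/37 = 920 + (1/37)*112 = 920 + 112/37 = 34152/37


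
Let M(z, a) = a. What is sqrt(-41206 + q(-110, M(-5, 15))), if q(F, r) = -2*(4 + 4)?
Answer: I*sqrt(41222) ≈ 203.03*I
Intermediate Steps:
q(F, r) = -16 (q(F, r) = -2*8 = -16)
sqrt(-41206 + q(-110, M(-5, 15))) = sqrt(-41206 - 16) = sqrt(-41222) = I*sqrt(41222)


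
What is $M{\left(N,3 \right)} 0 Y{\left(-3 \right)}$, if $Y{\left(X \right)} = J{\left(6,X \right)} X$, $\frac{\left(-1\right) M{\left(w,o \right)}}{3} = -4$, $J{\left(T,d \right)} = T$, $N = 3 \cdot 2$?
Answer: $0$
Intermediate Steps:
$N = 6$
$M{\left(w,o \right)} = 12$ ($M{\left(w,o \right)} = \left(-3\right) \left(-4\right) = 12$)
$Y{\left(X \right)} = 6 X$
$M{\left(N,3 \right)} 0 Y{\left(-3 \right)} = 12 \cdot 0 \cdot 6 \left(-3\right) = 0 \left(-18\right) = 0$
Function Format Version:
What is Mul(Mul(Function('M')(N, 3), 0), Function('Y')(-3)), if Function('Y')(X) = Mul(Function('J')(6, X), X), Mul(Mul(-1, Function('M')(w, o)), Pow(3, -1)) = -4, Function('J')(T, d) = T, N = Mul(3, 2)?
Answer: 0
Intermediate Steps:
N = 6
Function('M')(w, o) = 12 (Function('M')(w, o) = Mul(-3, -4) = 12)
Function('Y')(X) = Mul(6, X)
Mul(Mul(Function('M')(N, 3), 0), Function('Y')(-3)) = Mul(Mul(12, 0), Mul(6, -3)) = Mul(0, -18) = 0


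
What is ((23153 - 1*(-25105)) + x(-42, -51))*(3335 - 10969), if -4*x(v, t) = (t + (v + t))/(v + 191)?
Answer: -54892109052/149 ≈ -3.6840e+8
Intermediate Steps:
x(v, t) = -(v + 2*t)/(4*(191 + v)) (x(v, t) = -(t + (v + t))/(4*(v + 191)) = -(t + (t + v))/(4*(191 + v)) = -(v + 2*t)/(4*(191 + v)))
((23153 - 1*(-25105)) + x(-42, -51))*(3335 - 10969) = ((23153 - 1*(-25105)) + (-1*(-42) - 2*(-51))/(4*(191 - 42)))*(3335 - 10969) = ((23153 + 25105) + (¼)*(42 + 102)/149)*(-7634) = (48258 + (¼)*(1/149)*144)*(-7634) = (48258 + 36/149)*(-7634) = (7190478/149)*(-7634) = -54892109052/149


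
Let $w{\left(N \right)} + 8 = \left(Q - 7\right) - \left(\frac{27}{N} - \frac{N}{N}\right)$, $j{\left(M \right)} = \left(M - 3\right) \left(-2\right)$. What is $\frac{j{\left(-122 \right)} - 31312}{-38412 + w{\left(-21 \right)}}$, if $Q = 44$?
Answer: $\frac{72478}{89555} \approx 0.80931$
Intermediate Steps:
$j{\left(M \right)} = 6 - 2 M$ ($j{\left(M \right)} = \left(-3 + M\right) \left(-2\right) = 6 - 2 M$)
$w{\left(N \right)} = 30 - \frac{27}{N}$ ($w{\left(N \right)} = -8 - \left(-37 + \frac{27}{N} - \frac{N}{N}\right) = -8 + \left(37 + \left(1 - \frac{27}{N}\right)\right) = -8 + \left(38 - \frac{27}{N}\right) = 30 - \frac{27}{N}$)
$\frac{j{\left(-122 \right)} - 31312}{-38412 + w{\left(-21 \right)}} = \frac{\left(6 - -244\right) - 31312}{-38412 + \left(30 - \frac{27}{-21}\right)} = \frac{\left(6 + 244\right) - 31312}{-38412 + \left(30 - - \frac{9}{7}\right)} = \frac{250 - 31312}{-38412 + \left(30 + \frac{9}{7}\right)} = - \frac{31062}{-38412 + \frac{219}{7}} = - \frac{31062}{- \frac{268665}{7}} = \left(-31062\right) \left(- \frac{7}{268665}\right) = \frac{72478}{89555}$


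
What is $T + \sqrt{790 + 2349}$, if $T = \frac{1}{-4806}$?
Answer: $- \frac{1}{4806} + \sqrt{3139} \approx 56.027$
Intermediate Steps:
$T = - \frac{1}{4806} \approx -0.00020807$
$T + \sqrt{790 + 2349} = - \frac{1}{4806} + \sqrt{790 + 2349} = - \frac{1}{4806} + \sqrt{3139}$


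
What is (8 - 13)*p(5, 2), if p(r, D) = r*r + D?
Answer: -135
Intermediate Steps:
p(r, D) = D + r² (p(r, D) = r² + D = D + r²)
(8 - 13)*p(5, 2) = (8 - 13)*(2 + 5²) = -5*(2 + 25) = -5*27 = -135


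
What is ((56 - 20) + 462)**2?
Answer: 248004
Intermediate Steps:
((56 - 20) + 462)**2 = (36 + 462)**2 = 498**2 = 248004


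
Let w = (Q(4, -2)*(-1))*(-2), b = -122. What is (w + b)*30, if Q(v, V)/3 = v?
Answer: -2940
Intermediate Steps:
Q(v, V) = 3*v
w = 24 (w = ((3*4)*(-1))*(-2) = (12*(-1))*(-2) = -12*(-2) = 24)
(w + b)*30 = (24 - 122)*30 = -98*30 = -2940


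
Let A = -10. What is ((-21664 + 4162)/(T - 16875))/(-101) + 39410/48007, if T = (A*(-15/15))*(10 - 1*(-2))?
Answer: 21950517012/27080028595 ≈ 0.81058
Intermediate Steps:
T = 120 (T = (-(-150)/15)*(10 - 1*(-2)) = (-(-150)/15)*(10 + 2) = -10*(-1)*12 = 10*12 = 120)
((-21664 + 4162)/(T - 16875))/(-101) + 39410/48007 = ((-21664 + 4162)/(120 - 16875))/(-101) + 39410/48007 = -17502/(-16755)*(-1/101) + 39410*(1/48007) = -17502*(-1/16755)*(-1/101) + 39410/48007 = (5834/5585)*(-1/101) + 39410/48007 = -5834/564085 + 39410/48007 = 21950517012/27080028595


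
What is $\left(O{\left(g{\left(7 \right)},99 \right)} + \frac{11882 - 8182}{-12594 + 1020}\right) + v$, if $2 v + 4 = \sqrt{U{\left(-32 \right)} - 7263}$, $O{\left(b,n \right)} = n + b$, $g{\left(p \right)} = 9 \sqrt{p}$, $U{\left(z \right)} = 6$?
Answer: $\frac{559489}{5787} + 9 \sqrt{7} + \frac{i \sqrt{7257}}{2} \approx 120.49 + 42.594 i$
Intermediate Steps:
$O{\left(b,n \right)} = b + n$
$v = -2 + \frac{i \sqrt{7257}}{2}$ ($v = -2 + \frac{\sqrt{6 - 7263}}{2} = -2 + \frac{\sqrt{-7257}}{2} = -2 + \frac{i \sqrt{7257}}{2} \approx -2.0 + 42.594 i$)
$\left(O{\left(g{\left(7 \right)},99 \right)} + \frac{11882 - 8182}{-12594 + 1020}\right) + v = \left(\left(9 \sqrt{7} + 99\right) + \frac{11882 - 8182}{-12594 + 1020}\right) - \left(2 - \frac{i \sqrt{7257}}{2}\right) = \left(\left(99 + 9 \sqrt{7}\right) + \frac{3700}{-11574}\right) - \left(2 - \frac{i \sqrt{7257}}{2}\right) = \left(\left(99 + 9 \sqrt{7}\right) + 3700 \left(- \frac{1}{11574}\right)\right) - \left(2 - \frac{i \sqrt{7257}}{2}\right) = \left(\left(99 + 9 \sqrt{7}\right) - \frac{1850}{5787}\right) - \left(2 - \frac{i \sqrt{7257}}{2}\right) = \left(\frac{571063}{5787} + 9 \sqrt{7}\right) - \left(2 - \frac{i \sqrt{7257}}{2}\right) = \frac{559489}{5787} + 9 \sqrt{7} + \frac{i \sqrt{7257}}{2}$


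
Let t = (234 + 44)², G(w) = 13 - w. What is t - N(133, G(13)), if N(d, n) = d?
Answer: 77151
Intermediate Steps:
t = 77284 (t = 278² = 77284)
t - N(133, G(13)) = 77284 - 1*133 = 77284 - 133 = 77151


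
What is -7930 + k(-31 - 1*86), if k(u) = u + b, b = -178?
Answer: -8225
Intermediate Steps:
k(u) = -178 + u (k(u) = u - 178 = -178 + u)
-7930 + k(-31 - 1*86) = -7930 + (-178 + (-31 - 1*86)) = -7930 + (-178 + (-31 - 86)) = -7930 + (-178 - 117) = -7930 - 295 = -8225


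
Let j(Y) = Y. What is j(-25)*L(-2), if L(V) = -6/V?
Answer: -75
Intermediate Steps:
j(-25)*L(-2) = -(-150)/(-2) = -(-150)*(-1)/2 = -25*3 = -75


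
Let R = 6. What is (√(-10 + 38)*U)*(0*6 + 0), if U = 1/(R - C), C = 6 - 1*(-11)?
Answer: 0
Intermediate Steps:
C = 17 (C = 6 + 11 = 17)
U = -1/11 (U = 1/(6 - 1*17) = 1/(6 - 17) = 1/(-11) = -1/11 ≈ -0.090909)
(√(-10 + 38)*U)*(0*6 + 0) = (√(-10 + 38)*(-1/11))*(0*6 + 0) = (√28*(-1/11))*(0 + 0) = ((2*√7)*(-1/11))*0 = -2*√7/11*0 = 0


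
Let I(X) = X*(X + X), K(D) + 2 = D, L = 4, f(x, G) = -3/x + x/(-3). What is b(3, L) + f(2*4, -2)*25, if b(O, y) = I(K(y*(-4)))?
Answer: 13727/24 ≈ 571.96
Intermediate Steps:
f(x, G) = -3/x - x/3 (f(x, G) = -3/x + x*(-⅓) = -3/x - x/3)
K(D) = -2 + D
I(X) = 2*X² (I(X) = X*(2*X) = 2*X²)
b(O, y) = 2*(-2 - 4*y)² (b(O, y) = 2*(-2 + y*(-4))² = 2*(-2 - 4*y)²)
b(3, L) + f(2*4, -2)*25 = 8*(1 + 2*4)² + (-3/(2*4) - 2*4/3)*25 = 8*(1 + 8)² + (-3/8 - ⅓*8)*25 = 8*9² + (-3*⅛ - 8/3)*25 = 8*81 + (-3/8 - 8/3)*25 = 648 - 73/24*25 = 648 - 1825/24 = 13727/24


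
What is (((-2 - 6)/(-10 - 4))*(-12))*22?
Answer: -1056/7 ≈ -150.86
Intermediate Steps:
(((-2 - 6)/(-10 - 4))*(-12))*22 = (-8/(-14)*(-12))*22 = (-8*(-1/14)*(-12))*22 = ((4/7)*(-12))*22 = -48/7*22 = -1056/7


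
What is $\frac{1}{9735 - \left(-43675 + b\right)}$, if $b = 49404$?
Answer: $\frac{1}{4006} \approx 0.00024963$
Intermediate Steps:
$\frac{1}{9735 - \left(-43675 + b\right)} = \frac{1}{9735 + \left(43675 - 49404\right)} = \frac{1}{9735 - 5729} = \frac{1}{4006}$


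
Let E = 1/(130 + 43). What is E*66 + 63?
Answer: 10965/173 ≈ 63.381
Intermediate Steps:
E = 1/173 ≈ 0.0057803
E*66 + 63 = (1/173)*66 + 63 = 66/173 + 63 = 10965/173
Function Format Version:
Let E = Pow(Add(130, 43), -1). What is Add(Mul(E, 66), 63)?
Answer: Rational(10965, 173) ≈ 63.381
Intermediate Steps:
E = Rational(1, 173) (E = Pow(173, -1) = Rational(1, 173) ≈ 0.0057803)
Add(Mul(E, 66), 63) = Add(Mul(Rational(1, 173), 66), 63) = Add(Rational(66, 173), 63) = Rational(10965, 173)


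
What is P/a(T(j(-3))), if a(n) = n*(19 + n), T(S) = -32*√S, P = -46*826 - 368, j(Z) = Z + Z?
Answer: 3197*√6/(16*(19*I + 32*√6)) ≈ 5.8976 - 1.4296*I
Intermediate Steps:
j(Z) = 2*Z
P = -38364 (P = -37996 - 368 = -38364)
P/a(T(j(-3))) = -38364*I*√6/(192*(19 - 32*I*√6)) = -3197*I*√6/(16*(19 - 32*I*√6))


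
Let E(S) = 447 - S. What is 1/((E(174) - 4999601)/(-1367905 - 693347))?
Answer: 515313/1249832 ≈ 0.41231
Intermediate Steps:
1/((E(174) - 4999601)/(-1367905 - 693347)) = 1/(((447 - 1*174) - 4999601)/(-1367905 - 693347)) = 1/(((447 - 174) - 4999601)/(-2061252)) = 1/((273 - 4999601)*(-1/2061252)) = 1/(-4999328*(-1/2061252)) = 1/(1249832/515313) = 515313/1249832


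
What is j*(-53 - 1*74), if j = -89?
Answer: 11303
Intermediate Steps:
j*(-53 - 1*74) = -89*(-53 - 1*74) = -89*(-53 - 74) = -89*(-127) = 11303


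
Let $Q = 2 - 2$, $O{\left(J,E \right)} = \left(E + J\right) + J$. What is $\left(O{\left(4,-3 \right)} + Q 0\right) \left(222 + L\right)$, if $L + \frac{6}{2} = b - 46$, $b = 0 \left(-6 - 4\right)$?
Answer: $865$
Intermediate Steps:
$b = 0$ ($b = 0 \left(-10\right) = 0$)
$O{\left(J,E \right)} = E + 2 J$
$Q = 0$
$L = -49$ ($L = -3 + \left(0 - 46\right) = -3 - 46 = -49$)
$\left(O{\left(4,-3 \right)} + Q 0\right) \left(222 + L\right) = \left(\left(-3 + 2 \cdot 4\right) + 0 \cdot 0\right) \left(222 - 49\right) = \left(\left(-3 + 8\right) + 0\right) 173 = \left(5 + 0\right) 173 = 5 \cdot 173 = 865$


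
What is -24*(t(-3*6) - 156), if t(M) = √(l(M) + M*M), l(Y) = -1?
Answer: 3744 - 24*√323 ≈ 3312.7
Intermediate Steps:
t(M) = √(-1 + M²) (t(M) = √(-1 + M*M) = √(-1 + M²))
-24*(t(-3*6) - 156) = -24*(√(-1 + (-3*6)²) - 156) = -24*(√(-1 + (-18)²) - 156) = -24*(√(-1 + 324) - 156) = -24*(√323 - 156) = -24*(-156 + √323) = 3744 - 24*√323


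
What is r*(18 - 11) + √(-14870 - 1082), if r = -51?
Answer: -357 + 4*I*√997 ≈ -357.0 + 126.3*I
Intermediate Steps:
r*(18 - 11) + √(-14870 - 1082) = -51*(18 - 11) + √(-14870 - 1082) = -51*7 + √(-15952) = -357 + 4*I*√997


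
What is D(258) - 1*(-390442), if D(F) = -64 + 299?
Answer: 390677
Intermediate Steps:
D(F) = 235
D(258) - 1*(-390442) = 235 - 1*(-390442) = 235 + 390442 = 390677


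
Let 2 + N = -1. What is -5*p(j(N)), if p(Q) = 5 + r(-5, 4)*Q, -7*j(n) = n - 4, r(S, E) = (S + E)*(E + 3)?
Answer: 10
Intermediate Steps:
N = -3 (N = -2 - 1 = -3)
r(S, E) = (3 + E)*(E + S) (r(S, E) = (E + S)*(3 + E) = (3 + E)*(E + S))
j(n) = 4/7 - n/7 (j(n) = -(n - 4)/7 = -(-4 + n)/7 = 4/7 - n/7)
p(Q) = 5 - 7*Q (p(Q) = 5 + (4² + 3*4 + 3*(-5) + 4*(-5))*Q = 5 + (16 + 12 - 15 - 20)*Q = 5 - 7*Q)
-5*p(j(N)) = -5*(5 - 7*(4/7 - ⅐*(-3))) = -5*(5 - 7*(4/7 + 3/7)) = -5*(5 - 7*1) = -5*(5 - 7) = -5*(-2) = 10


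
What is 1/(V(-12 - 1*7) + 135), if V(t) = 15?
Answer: 1/150 ≈ 0.0066667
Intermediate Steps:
1/(V(-12 - 1*7) + 135) = 1/(15 + 135) = 1/150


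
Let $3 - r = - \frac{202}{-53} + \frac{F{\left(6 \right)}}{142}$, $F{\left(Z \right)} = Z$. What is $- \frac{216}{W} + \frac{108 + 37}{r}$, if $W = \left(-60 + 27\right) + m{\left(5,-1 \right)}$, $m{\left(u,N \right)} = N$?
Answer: $- \frac{8928899}{54604} \approx -163.52$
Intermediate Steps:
$W = -34$ ($W = \left(-60 + 27\right) - 1 = -33 - 1 = -34$)
$r = - \frac{3212}{3763}$ ($r = 3 - \left(- \frac{202}{-53} + \frac{6}{142}\right) = 3 - \left(\left(-202\right) \left(- \frac{1}{53}\right) + 6 \cdot \frac{1}{142}\right) = 3 - \left(\frac{202}{53} + \frac{3}{71}\right) = 3 - \frac{14501}{3763} = - \frac{3212}{3763} \approx -0.85357$)
$- \frac{216}{W} + \frac{108 + 37}{r} = - \frac{216}{-34} + \frac{108 + 37}{- \frac{3212}{3763}} = \left(-216\right) \left(- \frac{1}{34}\right) + 145 \left(- \frac{3763}{3212}\right) = \frac{108}{17} - \frac{545635}{3212} = - \frac{8928899}{54604}$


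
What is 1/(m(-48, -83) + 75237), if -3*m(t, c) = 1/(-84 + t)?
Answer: 396/29793853 ≈ 1.3291e-5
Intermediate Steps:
m(t, c) = -1/(3*(-84 + t))
1/(m(-48, -83) + 75237) = 1/(-1/(-252 + 3*(-48)) + 75237) = 1/(-1/(-252 - 144) + 75237) = 1/(-1/(-396) + 75237) = 1/(-1*(-1/396) + 75237) = 1/(1/396 + 75237) = 1/(29793853/396) = 396/29793853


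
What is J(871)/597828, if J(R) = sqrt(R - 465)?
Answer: sqrt(406)/597828 ≈ 3.3704e-5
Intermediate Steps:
J(R) = sqrt(-465 + R)
J(871)/597828 = sqrt(-465 + 871)/597828 = sqrt(406)*(1/597828) = sqrt(406)/597828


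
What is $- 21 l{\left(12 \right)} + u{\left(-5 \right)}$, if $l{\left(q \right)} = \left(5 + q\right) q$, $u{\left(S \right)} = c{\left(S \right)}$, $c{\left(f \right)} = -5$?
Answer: $-4289$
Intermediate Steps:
$u{\left(S \right)} = -5$
$l{\left(q \right)} = q \left(5 + q\right)$
$- 21 l{\left(12 \right)} + u{\left(-5 \right)} = - 21 \cdot 12 \left(5 + 12\right) - 5 = - 21 \cdot 12 \cdot 17 - 5 = \left(-21\right) 204 - 5 = -4284 - 5 = -4289$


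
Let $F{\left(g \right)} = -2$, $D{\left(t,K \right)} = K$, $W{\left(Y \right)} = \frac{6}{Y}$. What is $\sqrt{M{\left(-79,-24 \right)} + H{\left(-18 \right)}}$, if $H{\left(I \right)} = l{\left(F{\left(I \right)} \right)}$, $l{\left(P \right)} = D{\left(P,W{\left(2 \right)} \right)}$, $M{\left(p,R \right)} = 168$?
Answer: $3 \sqrt{19} \approx 13.077$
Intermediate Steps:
$l{\left(P \right)} = 3$ ($l{\left(P \right)} = \frac{6}{2} = 6 \cdot \frac{1}{2} = 3$)
$H{\left(I \right)} = 3$
$\sqrt{M{\left(-79,-24 \right)} + H{\left(-18 \right)}} = \sqrt{168 + 3} = \sqrt{171} = 3 \sqrt{19}$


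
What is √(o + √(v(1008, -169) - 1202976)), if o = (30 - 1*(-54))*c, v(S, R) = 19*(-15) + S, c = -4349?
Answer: √(-365316 + I*√1202253) ≈ 0.907 + 604.41*I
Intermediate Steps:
v(S, R) = -285 + S
o = -365316 (o = (30 - 1*(-54))*(-4349) = (30 + 54)*(-4349) = 84*(-4349) = -365316)
√(o + √(v(1008, -169) - 1202976)) = √(-365316 + √((-285 + 1008) - 1202976)) = √(-365316 + √(723 - 1202976)) = √(-365316 + √(-1202253)) = √(-365316 + I*√1202253)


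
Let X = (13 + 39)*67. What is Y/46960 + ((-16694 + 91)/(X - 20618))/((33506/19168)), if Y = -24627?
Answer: 201671894683/6739837778960 ≈ 0.029922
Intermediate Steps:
X = 3484 (X = 52*67 = 3484)
Y/46960 + ((-16694 + 91)/(X - 20618))/((33506/19168)) = -24627/46960 + ((-16694 + 91)/(3484 - 20618))/((33506/19168)) = -24627*1/46960 + (-16603/(-17134))/((33506*(1/19168))) = -24627/46960 + (-16603*(-1/17134))/(16753/9584) = -24627/46960 + (16603/17134)*(9584/16753) = -24627/46960 + 79561576/143522951 = 201671894683/6739837778960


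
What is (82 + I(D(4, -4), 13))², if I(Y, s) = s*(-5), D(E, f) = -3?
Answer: 289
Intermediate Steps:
I(Y, s) = -5*s
(82 + I(D(4, -4), 13))² = (82 - 5*13)² = (82 - 65)² = 17² = 289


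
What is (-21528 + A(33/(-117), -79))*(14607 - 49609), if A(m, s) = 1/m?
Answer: 753647154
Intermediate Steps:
(-21528 + A(33/(-117), -79))*(14607 - 49609) = (-21528 + 1/(33/(-117)))*(14607 - 49609) = (-21528 + 1/(33*(-1/117)))*(-35002) = (-21528 + 1/(-11/39))*(-35002) = (-21528 - 39/11)*(-35002) = -236847/11*(-35002) = 753647154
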